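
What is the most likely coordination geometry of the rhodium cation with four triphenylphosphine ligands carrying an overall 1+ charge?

square planar

Triphenylphosphine is neutral; balancing the +1 overall charge requires Rh(I).
Rhodium is a group-9 element; Rh(I) is therefore d⁸.
With 4 monodentate ligands the coordination number is 4.
A 4d d⁸ ion has a large crystal-field splitting; square planar leaves the high-energy d_{x²−y²} orbital empty and maximises CFSE.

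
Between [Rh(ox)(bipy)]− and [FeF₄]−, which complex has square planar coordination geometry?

[Rh(ox)(bipy)]−

For [Rh(ox)(bipy)]−: Each oxalate is −2; 2,2′-bipyridine is neutral; balancing the −1 overall charge requires Rh(I). Group 9 minus oxidation state 1 gives a d⁸ configuration. A 4d d⁸ ion has a large crystal-field splitting; square planar leaves the high-energy d_{x²−y²} orbital empty and maximises CFSE. → square planar.
For [FeF₄]−: Ligand charges: each fluoride is −1. With an overall charge of −1 the iron centre must be in the +3 oxidation state. Group 8 minus oxidation state 3 gives a d⁵ configuration. A high-spin d⁵ ion has zero CFSE in either geometry, so four ligands adopt the sterically favoured tetrahedral geometry. → tetrahedral.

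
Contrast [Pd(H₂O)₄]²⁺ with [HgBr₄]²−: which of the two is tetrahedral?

[HgBr₄]²−

For [Pd(H₂O)₄]²⁺: Water is neutral; balancing the +2 overall charge requires Pd(II). Pd sits in group 10, so the d-electron count is 10 − 2 = 8. A 4d d⁸ ion has a large crystal-field splitting; square planar leaves the high-energy d_{x²−y²} orbital empty and maximises CFSE. → square planar.
For [HgBr₄]²−: Ligand charges: each bromide is −1. With an overall charge of −2 the mercury centre must be in the +2 oxidation state. Mercury is a group-12 element; Hg(II) is therefore d¹⁰. A d¹⁰ ion has no crystal-field stabilisation preference between square planar and tetrahedral, so four ligands adopt the sterically favoured tetrahedral geometry. → tetrahedral.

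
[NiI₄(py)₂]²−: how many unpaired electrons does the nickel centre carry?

Each iodide is −1; pyridine is neutral; balancing the −2 overall charge requires Ni(II).
Ni sits in group 10, so the d-electron count is 10 − 2 = 8.
In an octahedral field the d⁸ configuration is t₂g⁶e_g² (only one arrangement possible), giving 2 unpaired electrons.

2 unpaired electrons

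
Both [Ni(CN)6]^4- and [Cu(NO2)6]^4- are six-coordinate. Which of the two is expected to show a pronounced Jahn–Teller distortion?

[Ni(CN)6]^4-: Summing ligand charges against the −4 overall charge gives an oxidation state of +2 for nickel. Nickel is a group-10 element; Ni(II) is therefore d⁸. The d⁸ configuration leaves the e_g set evenly filled (or empty) — no strong Jahn–Teller driving force.
[Cu(NO2)6]^4-: Ligand charges: each nitro (N-bound nitrite) is −1. With an overall charge of −4 the copper centre must be in the +2 oxidation state. Copper is a group-11 element; Cu(II) is therefore d⁹. The t₂g⁶e_g³ configuration has an unevenly filled e_g set; the Jahn–Teller theorem predicts a tetragonal distortion (typically axial elongation) to lift the degeneracy.

[Cu(NO2)6]^4-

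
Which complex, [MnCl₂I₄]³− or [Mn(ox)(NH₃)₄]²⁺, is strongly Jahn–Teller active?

[MnCl₂I₄]³−

[MnCl₂I₄]³−: Summing ligand charges against the −3 overall charge gives an oxidation state of +3 for manganese. Mn sits in group 7, so the d-electron count is 7 − 3 = 4. Chloride and iodide are weak-field ligands for a first-row metal, so the complex is high-spin. The t₂g³e_g¹ (high-spin) configuration has an unevenly filled e_g set; the Jahn–Teller theorem predicts a tetragonal distortion (typically axial elongation) to lift the degeneracy.
[Mn(ox)(NH₃)₄]²⁺: Summing ligand charges against the +2 overall charge gives an oxidation state of +4 for manganese. Manganese is a group-7 element; Mn(IV) is therefore d³. The d³ configuration leaves the e_g set evenly filled (or empty) — no strong Jahn–Teller driving force.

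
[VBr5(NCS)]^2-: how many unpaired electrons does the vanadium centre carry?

1 unpaired electron

Summing ligand charges against the −2 overall charge gives an oxidation state of +4 for vanadium.
V sits in group 5, so the d-electron count is 5 − 4 = 1.
In an octahedral field the d¹ configuration is t₂g¹e_g⁰ (only one arrangement possible), giving 1 unpaired electron.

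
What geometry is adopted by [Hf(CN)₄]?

Each cyanide is −1; balancing the 0 overall charge requires Hf(IV).
Group 4 minus oxidation state 4 gives a d⁰ configuration.
With 4 monodentate ligands the coordination number is 4.
A d⁰ ion has no crystal-field stabilisation preference between square planar and tetrahedral, so four ligands adopt the sterically favoured tetrahedral geometry.

tetrahedral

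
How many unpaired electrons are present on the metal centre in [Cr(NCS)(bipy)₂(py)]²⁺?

Ligand charges: each isothiocyanate is −1; 2,2′-bipyridine is neutral; pyridine is neutral. With an overall charge of +2 the chromium centre must be in the +3 oxidation state.
Chromium is a group-6 element; Cr(III) is therefore d³.
Counting donor atoms: 1×isothiocyanate (monodentate) → 1 donor; 2×2,2′-bipyridine (bidentate) → 4 donors; 1×pyridine (monodentate) → 1 donor. Coordination number = 6.
In an octahedral field the d³ configuration is t₂g³e_g⁰ (only one arrangement possible), giving 3 unpaired electrons.

3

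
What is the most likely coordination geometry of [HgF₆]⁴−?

octahedral

Ligand charges: each fluoride is −1. With an overall charge of −4 the mercury centre must be in the +2 oxidation state.
Group 12 minus oxidation state 2 gives a d¹⁰ configuration.
Coordination number: 6.
Six donors around a single metal centre give an octahedral coordination sphere.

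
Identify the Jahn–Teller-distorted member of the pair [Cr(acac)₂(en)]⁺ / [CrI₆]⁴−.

[CrI₆]⁴−

[Cr(acac)₂(en)]⁺: Each acetylacetonate is −1; ethylenediamine is neutral; balancing the +1 overall charge requires Cr(III). Group 6 minus oxidation state 3 gives a d³ configuration. The d³ configuration leaves the e_g set evenly filled (or empty) — no strong Jahn–Teller driving force.
[CrI₆]⁴−: Summing ligand charges against the −4 overall charge gives an oxidation state of +2 for chromium. Chromium is a group-6 element; Cr(II) is therefore d⁴. Iodide is a weak-field ligand for a first-row metal, so the complex is high-spin. The t₂g³e_g¹ (high-spin) configuration has an unevenly filled e_g set; the Jahn–Teller theorem predicts a tetragonal distortion (typically axial elongation) to lift the degeneracy.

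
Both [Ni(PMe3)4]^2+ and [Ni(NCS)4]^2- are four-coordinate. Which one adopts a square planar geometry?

For [Ni(PMe3)4]^2+: Trimethylphosphine is neutral; balancing the +2 overall charge requires Ni(II). Ni sits in group 10, so the d-electron count is 10 − 2 = 8. Trimethylphosphine is a strong-field ligand (high in the spectrochemical series). A 3d d⁸ ion with strong-field ligands gains enough CFSE to favour square planar over tetrahedral. → square planar.
For [Ni(NCS)4]^2-: Each isothiocyanate is −1; balancing the −2 overall charge requires Ni(II). Nickel is a group-10 element; Ni(II) is therefore d⁸. Isothiocyanate is a weak-field ligand. With weak-field ligands the CFSE gain from square planar is small, so a 3d d⁸ ion takes the sterically preferred tetrahedral geometry. → tetrahedral.

[Ni(PMe3)4]^2+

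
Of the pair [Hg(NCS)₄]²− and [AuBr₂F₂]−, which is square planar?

[AuBr₂F₂]−

For [Hg(NCS)₄]²−: Summing ligand charges against the −2 overall charge gives an oxidation state of +2 for mercury. Group 12 minus oxidation state 2 gives a d¹⁰ configuration. A d¹⁰ ion has no crystal-field stabilisation preference between square planar and tetrahedral, so four ligands adopt the sterically favoured tetrahedral geometry. → tetrahedral.
For [AuBr₂F₂]−: Summing ligand charges against the −1 overall charge gives an oxidation state of +3 for gold. Au sits in group 11, so the d-electron count is 11 − 3 = 8. A 5d d⁸ ion has a large crystal-field splitting; square planar leaves the high-energy d_{x²−y²} orbital empty and maximises CFSE. → square planar.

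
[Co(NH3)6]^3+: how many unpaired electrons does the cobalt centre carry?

0 unpaired electrons

Ammonia is neutral; balancing the +3 overall charge requires Co(III).
Cobalt is a group-9 element; Co(III) is therefore d⁶.
The spin state decides the count: Co(III) has an exceptionally large octahedral splitting and is low-spin with essentially every ligand except fluoride.
An octahedral low-spin d⁶ ion is t₂g⁶e_g⁰, giving 0 unpaired electrons.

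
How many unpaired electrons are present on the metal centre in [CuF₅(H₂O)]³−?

1

Ligand charges: each fluoride is −1; water is neutral. With an overall charge of −3 the copper centre must be in the +2 oxidation state.
Cu sits in group 11, so the d-electron count is 11 − 2 = 9.
In an octahedral field the d⁹ configuration is t₂g⁶e_g³ (only one arrangement possible), giving 1 unpaired electron.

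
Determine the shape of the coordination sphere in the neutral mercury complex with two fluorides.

linear

Ligand charges: each fluoride is −1. With an overall charge of 0 the mercury centre must be in the +2 oxidation state.
Mercury is a group-12 element; Hg(II) is therefore d¹⁰.
With 2 monodentate ligands the coordination number is 2.
A d¹⁰ ion with only two ligands adopts a linear arrangement (sp hybridisation; no CFSE preference).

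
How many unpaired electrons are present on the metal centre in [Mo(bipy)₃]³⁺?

3 unpaired electrons

Summing ligand charges against the +3 overall charge gives an oxidation state of +3 for molybdenum.
Mo sits in group 6, so the d-electron count is 6 − 3 = 3.
Counting donor atoms: 3×2,2′-bipyridine (bidentate) → 6 donors. Coordination number = 6.
In an octahedral field the d³ configuration is t₂g³e_g⁰ (only one arrangement possible), giving 3 unpaired electrons.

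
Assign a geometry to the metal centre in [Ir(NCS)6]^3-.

octahedral

Ligand charges: each isothiocyanate is −1. With an overall charge of −3 the iridium centre must be in the +3 oxidation state.
Group 9 minus oxidation state 3 gives a d⁶ configuration.
Coordination number: 6.
Six donors around a single metal centre give an octahedral coordination sphere.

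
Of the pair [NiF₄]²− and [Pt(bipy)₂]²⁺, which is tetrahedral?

[NiF₄]²−

For [NiF₄]²−: Summing ligand charges against the −2 overall charge gives an oxidation state of +2 for nickel. Nickel is a group-10 element; Ni(II) is therefore d⁸. Fluoride is a weak-field ligand. With weak-field ligands the CFSE gain from square planar is small, so a 3d d⁸ ion takes the sterically preferred tetrahedral geometry. → tetrahedral.
For [Pt(bipy)₂]²⁺: Ligand charges: 2,2′-bipyridine is neutral. With an overall charge of +2 the platinum centre must be in the +2 oxidation state. Pt sits in group 10, so the d-electron count is 10 − 2 = 8. A 5d d⁸ ion has a large crystal-field splitting; square planar leaves the high-energy d_{x²−y²} orbital empty and maximises CFSE. → square planar.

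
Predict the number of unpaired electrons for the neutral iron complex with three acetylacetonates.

5

Ligand charges: each acetylacetonate is −1. With an overall charge of 0 the iron centre must be in the +3 oxidation state.
Group 8 minus oxidation state 3 gives a d⁵ configuration.
Counting donor atoms: 3×acetylacetonate (bidentate) → 6 donors. Coordination number = 6.
The spin state decides the count: Acetylacetonate is a weak-field ligand for a first-row metal, so the complex is high-spin.
An octahedral high-spin d⁵ ion is t₂g³e_g², giving 5 unpaired electrons.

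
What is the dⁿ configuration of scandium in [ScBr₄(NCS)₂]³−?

d0

Summing ligand charges against the −3 overall charge gives an oxidation state of +3 for scandium.
Sc sits in group 3, so the d-electron count is 3 − 3 = 0.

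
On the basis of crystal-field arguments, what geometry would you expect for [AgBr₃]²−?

Ligand charges: each bromide is −1. With an overall charge of −2 the silver centre must be in the +1 oxidation state.
Group 11 minus oxidation state 1 gives a d¹⁰ configuration.
Coordination number: 3.
Three ligands around a d¹⁰ centre minimise repulsion in a trigonal-planar arrangement.

trigonal planar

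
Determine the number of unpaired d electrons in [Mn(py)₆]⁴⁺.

Ligand charges: pyridine is neutral. With an overall charge of +4 the manganese centre must be in the +4 oxidation state.
Group 7 minus oxidation state 4 gives a d³ configuration.
In an octahedral field the d³ configuration is t₂g³e_g⁰ (only one arrangement possible), giving 3 unpaired electrons.

3 unpaired electrons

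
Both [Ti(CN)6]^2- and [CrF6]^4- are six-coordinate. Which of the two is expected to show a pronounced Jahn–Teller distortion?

[CrF6]^4-

[Ti(CN)6]^2-: Ligand charges: each cyanide is −1. With an overall charge of −2 the titanium centre must be in the +4 oxidation state. Ti sits in group 4, so the d-electron count is 4 − 4 = 0. The d⁰ configuration leaves the e_g set evenly filled (or empty) — no strong Jahn–Teller driving force.
[CrF6]^4-: Summing ligand charges against the −4 overall charge gives an oxidation state of +2 for chromium. Chromium is a group-6 element; Cr(II) is therefore d⁴. Fluoride is a weak-field ligand for a first-row metal, so the complex is high-spin. The t₂g³e_g¹ (high-spin) configuration has an unevenly filled e_g set; the Jahn–Teller theorem predicts a tetragonal distortion (typically axial elongation) to lift the degeneracy.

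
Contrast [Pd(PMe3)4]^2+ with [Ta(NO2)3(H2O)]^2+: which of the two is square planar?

For [Pd(PMe3)4]^2+: Summing ligand charges against the +2 overall charge gives an oxidation state of +2 for palladium. Palladium is a group-10 element; Pd(II) is therefore d⁸. A 4d d⁸ ion has a large crystal-field splitting; square planar leaves the high-energy d_{x²−y²} orbital empty and maximises CFSE. → square planar.
For [Ta(NO2)3(H2O)]^2+: Summing ligand charges against the +2 overall charge gives an oxidation state of +5 for tantalum. Tantalum is a group-5 element; Ta(V) is therefore d⁰. A d⁰ ion has no crystal-field stabilisation preference between square planar and tetrahedral, so four ligands adopt the sterically favoured tetrahedral geometry. → tetrahedral.

[Pd(PMe3)4]^2+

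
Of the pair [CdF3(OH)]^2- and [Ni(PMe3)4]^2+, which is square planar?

For [CdF3(OH)]^2-: Ligand charges: each fluoride is −1; each hydroxide is −1. With an overall charge of −2 the cadmium centre must be in the +2 oxidation state. Cadmium is a group-12 element; Cd(II) is therefore d¹⁰. A d¹⁰ ion has no crystal-field stabilisation preference between square planar and tetrahedral, so four ligands adopt the sterically favoured tetrahedral geometry. → tetrahedral.
For [Ni(PMe3)4]^2+: Trimethylphosphine is neutral; balancing the +2 overall charge requires Ni(II). Ni sits in group 10, so the d-electron count is 10 − 2 = 8. Trimethylphosphine is a strong-field ligand (high in the spectrochemical series). A 3d d⁸ ion with strong-field ligands gains enough CFSE to favour square planar over tetrahedral. → square planar.

[Ni(PMe3)4]^2+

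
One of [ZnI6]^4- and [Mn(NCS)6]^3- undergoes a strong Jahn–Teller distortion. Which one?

[ZnI6]^4-: Summing ligand charges against the −4 overall charge gives an oxidation state of +2 for zinc. Group 12 minus oxidation state 2 gives a d¹⁰ configuration. The d¹⁰ configuration leaves the e_g set evenly filled (or empty) — no strong Jahn–Teller driving force.
[Mn(NCS)6]^3-: Summing ligand charges against the −3 overall charge gives an oxidation state of +3 for manganese. Mn sits in group 7, so the d-electron count is 7 − 3 = 4. Isothiocyanate is a weak-field ligand for a first-row metal, so the complex is high-spin. The t₂g³e_g¹ (high-spin) configuration has an unevenly filled e_g set; the Jahn–Teller theorem predicts a tetragonal distortion (typically axial elongation) to lift the degeneracy.

[Mn(NCS)6]^3-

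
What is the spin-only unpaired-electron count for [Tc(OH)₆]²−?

3 unpaired electrons

Each hydroxide is −1; balancing the −2 overall charge requires Tc(IV).
Group 7 minus oxidation state 4 gives a d³ configuration.
In an octahedral field the d³ configuration is t₂g³e_g⁰ (only one arrangement possible), giving 3 unpaired electrons.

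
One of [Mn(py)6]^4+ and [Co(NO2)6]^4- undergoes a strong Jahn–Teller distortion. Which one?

[Mn(py)6]^4+: Ligand charges: pyridine is neutral. With an overall charge of +4 the manganese centre must be in the +4 oxidation state. Group 7 minus oxidation state 4 gives a d³ configuration. The d³ configuration leaves the e_g set evenly filled (or empty) — no strong Jahn–Teller driving force.
[Co(NO2)6]^4-: Ligand charges: each nitro (N-bound nitrite) is −1. With an overall charge of −4 the cobalt centre must be in the +2 oxidation state. Co sits in group 9, so the d-electron count is 9 − 2 = 7. Nitro (N-bound nitrite) is a strong-field ligand (high in the spectrochemical series) for a first-row metal, so the complex is low-spin. The t₂g⁶e_g¹ (low-spin) configuration has an unevenly filled e_g set; the Jahn–Teller theorem predicts a tetragonal distortion (typically axial elongation) to lift the degeneracy.

[Co(NO2)6]^4-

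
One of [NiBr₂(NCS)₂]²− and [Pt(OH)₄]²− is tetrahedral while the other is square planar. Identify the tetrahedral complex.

For [NiBr₂(NCS)₂]²−: Ligand charges: each bromide is −1; each isothiocyanate is −1. With an overall charge of −2 the nickel centre must be in the +2 oxidation state. Ni sits in group 10, so the d-electron count is 10 − 2 = 8. Bromide and isothiocyanate are weak-field ligands. With weak-field ligands the CFSE gain from square planar is small, so a 3d d⁸ ion takes the sterically preferred tetrahedral geometry. → tetrahedral.
For [Pt(OH)₄]²−: Each hydroxide is −1; balancing the −2 overall charge requires Pt(II). Platinum is a group-10 element; Pt(II) is therefore d⁸. A 5d d⁸ ion has a large crystal-field splitting; square planar leaves the high-energy d_{x²−y²} orbital empty and maximises CFSE. → square planar.

[NiBr₂(NCS)₂]²−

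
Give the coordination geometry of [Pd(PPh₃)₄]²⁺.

Summing ligand charges against the +2 overall charge gives an oxidation state of +2 for palladium.
Pd sits in group 10, so the d-electron count is 10 − 2 = 8.
Coordination number: 4.
A 4d d⁸ ion has a large crystal-field splitting; square planar leaves the high-energy d_{x²−y²} orbital empty and maximises CFSE.

square planar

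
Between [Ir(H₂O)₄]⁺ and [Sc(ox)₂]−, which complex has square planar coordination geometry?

[Ir(H₂O)₄]⁺

For [Ir(H₂O)₄]⁺: Ligand charges: water is neutral. With an overall charge of +1 the iridium centre must be in the +1 oxidation state. Iridium is a group-9 element; Ir(I) is therefore d⁸. A 5d d⁸ ion has a large crystal-field splitting; square planar leaves the high-energy d_{x²−y²} orbital empty and maximises CFSE. → square planar.
For [Sc(ox)₂]−: Each oxalate is −2; balancing the −1 overall charge requires Sc(III). Group 3 minus oxidation state 3 gives a d⁰ configuration. A d⁰ ion has no crystal-field stabilisation preference between square planar and tetrahedral, so four ligands adopt the sterically favoured tetrahedral geometry. → tetrahedral.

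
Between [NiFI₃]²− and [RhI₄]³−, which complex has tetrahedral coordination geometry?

For [NiFI₃]²−: Each fluoride is −1; each iodide is −1; balancing the −2 overall charge requires Ni(II). Ni sits in group 10, so the d-electron count is 10 − 2 = 8. Fluoride and iodide are weak-field ligands. With weak-field ligands the CFSE gain from square planar is small, so a 3d d⁸ ion takes the sterically preferred tetrahedral geometry. → tetrahedral.
For [RhI₄]³−: Summing ligand charges against the −3 overall charge gives an oxidation state of +1 for rhodium. Rh sits in group 9, so the d-electron count is 9 − 1 = 8. A 4d d⁸ ion has a large crystal-field splitting; square planar leaves the high-energy d_{x²−y²} orbital empty and maximises CFSE. → square planar.

[NiFI₃]²−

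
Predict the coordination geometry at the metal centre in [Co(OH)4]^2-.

Summing ligand charges against the −2 overall charge gives an oxidation state of +2 for cobalt.
Group 9 minus oxidation state 2 gives a d⁷ configuration.
With 4 monodentate ligands the coordination number is 4.
Hydroxide is a weak-field ligand.
For a high-spin 3d d⁷ ion with weak-field ligands the small Δₜ gives little square-planar CFSE advantage, so four ligands adopt the sterically favoured tetrahedral geometry.

tetrahedral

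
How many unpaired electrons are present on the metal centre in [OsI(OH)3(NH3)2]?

2

Summing ligand charges against the 0 overall charge gives an oxidation state of +4 for osmium.
Osmium is a group-8 element; Os(IV) is therefore d⁴.
The spin state decides the count: a 5d ion has a large Δₒ and is invariably low-spin.
An octahedral low-spin d⁴ ion is t₂g⁴e_g⁰, giving 2 unpaired electrons.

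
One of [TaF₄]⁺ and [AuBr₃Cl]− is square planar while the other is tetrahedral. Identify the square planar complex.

[AuBr₃Cl]−

For [TaF₄]⁺: Summing ligand charges against the +1 overall charge gives an oxidation state of +5 for tantalum. Tantalum is a group-5 element; Ta(V) is therefore d⁰. A d⁰ ion has no crystal-field stabilisation preference between square planar and tetrahedral, so four ligands adopt the sterically favoured tetrahedral geometry. → tetrahedral.
For [AuBr₃Cl]−: Each bromide is −1; each chloride is −1; balancing the −1 overall charge requires Au(III). Au sits in group 11, so the d-electron count is 11 − 3 = 8. A 5d d⁸ ion has a large crystal-field splitting; square planar leaves the high-energy d_{x²−y²} orbital empty and maximises CFSE. → square planar.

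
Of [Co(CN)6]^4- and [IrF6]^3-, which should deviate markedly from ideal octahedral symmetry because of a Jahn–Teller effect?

[Co(CN)6]^4-

[Co(CN)6]^4-: Ligand charges: each cyanide is −1. With an overall charge of −4 the cobalt centre must be in the +2 oxidation state. Cobalt is a group-9 element; Co(II) is therefore d⁷. Cyanide is a strong-field ligand (high in the spectrochemical series) for a first-row metal, so the complex is low-spin. The t₂g⁶e_g¹ (low-spin) configuration has an unevenly filled e_g set; the Jahn–Teller theorem predicts a tetragonal distortion (typically axial elongation) to lift the degeneracy.
[IrF6]^3-: Ligand charges: each fluoride is −1. With an overall charge of −3 the iridium centre must be in the +3 oxidation state. Iridium is a group-9 element; Ir(III) is therefore d⁶. A 5d ion has a large Δₒ and is invariably low-spin. The d⁶ configuration leaves the e_g set evenly filled (or empty) — no strong Jahn–Teller driving force.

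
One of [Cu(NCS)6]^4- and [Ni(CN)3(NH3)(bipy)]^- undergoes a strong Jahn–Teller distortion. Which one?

[Cu(NCS)6]^4-: Each isothiocyanate is −1; balancing the −4 overall charge requires Cu(II). Cu sits in group 11, so the d-electron count is 11 − 2 = 9. The t₂g⁶e_g³ configuration has an unevenly filled e_g set; the Jahn–Teller theorem predicts a tetragonal distortion (typically axial elongation) to lift the degeneracy.
[Ni(CN)3(NH3)(bipy)]^-: Ligand charges: each cyanide is −1; ammonia is neutral; 2,2′-bipyridine is neutral. With an overall charge of −1 the nickel centre must be in the +2 oxidation state. Nickel is a group-10 element; Ni(II) is therefore d⁸. The d⁸ configuration leaves the e_g set evenly filled (or empty) — no strong Jahn–Teller driving force.

[Cu(NCS)6]^4-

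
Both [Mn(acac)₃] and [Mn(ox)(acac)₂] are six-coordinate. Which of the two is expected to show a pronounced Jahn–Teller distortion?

[Mn(acac)₃]

[Mn(acac)₃]: Summing ligand charges against the 0 overall charge gives an oxidation state of +3 for manganese. Group 7 minus oxidation state 3 gives a d⁴ configuration. Acetylacetonate is a weak-field ligand for a first-row metal, so the complex is high-spin. The t₂g³e_g¹ (high-spin) configuration has an unevenly filled e_g set; the Jahn–Teller theorem predicts a tetragonal distortion (typically axial elongation) to lift the degeneracy.
[Mn(ox)(acac)₂]: Each oxalate is −2; each acetylacetonate is −1; balancing the 0 overall charge requires Mn(IV). Mn sits in group 7, so the d-electron count is 7 − 4 = 3. The d³ configuration leaves the e_g set evenly filled (or empty) — no strong Jahn–Teller driving force.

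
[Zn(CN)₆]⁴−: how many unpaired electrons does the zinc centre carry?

Each cyanide is −1; balancing the −4 overall charge requires Zn(II).
Zinc is a group-12 element; Zn(II) is therefore d¹⁰.
In an octahedral field the d¹⁰ configuration is t₂g⁶e_g⁴, giving 0 unpaired electrons.

0 unpaired electrons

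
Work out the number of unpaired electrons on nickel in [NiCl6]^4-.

Each chloride is −1; balancing the −4 overall charge requires Ni(II).
Nickel is a group-10 element; Ni(II) is therefore d⁸.
In an octahedral field the d⁸ configuration is t₂g⁶e_g² (only one arrangement possible), giving 2 unpaired electrons.

2 unpaired electrons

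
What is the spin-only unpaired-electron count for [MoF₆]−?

1 unpaired electron

Summing ligand charges against the −1 overall charge gives an oxidation state of +5 for molybdenum.
Group 6 minus oxidation state 5 gives a d¹ configuration.
In an octahedral field the d¹ configuration is t₂g¹e_g⁰ (only one arrangement possible), giving 1 unpaired electron.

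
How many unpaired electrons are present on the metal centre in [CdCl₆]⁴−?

0

Each chloride is −1; balancing the −4 overall charge requires Cd(II).
Cd sits in group 12, so the d-electron count is 12 − 2 = 10.
In an octahedral field the d¹⁰ configuration is t₂g⁶e_g⁴, giving 0 unpaired electrons.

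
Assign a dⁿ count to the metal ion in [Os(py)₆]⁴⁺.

Pyridine is neutral; balancing the +4 overall charge requires Os(IV).
Group 8 minus oxidation state 4 gives a d⁴ configuration.

d⁴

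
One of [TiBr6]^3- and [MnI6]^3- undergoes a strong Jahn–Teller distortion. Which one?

[MnI6]^3-

[TiBr6]^3-: Summing ligand charges against the −3 overall charge gives an oxidation state of +3 for titanium. Titanium is a group-4 element; Ti(III) is therefore d¹. The d¹ configuration leaves the e_g set evenly filled (or empty) — no strong Jahn–Teller driving force.
[MnI6]^3-: Ligand charges: each iodide is −1. With an overall charge of −3 the manganese centre must be in the +3 oxidation state. Manganese is a group-7 element; Mn(III) is therefore d⁴. Iodide is a weak-field ligand for a first-row metal, so the complex is high-spin. The t₂g³e_g¹ (high-spin) configuration has an unevenly filled e_g set; the Jahn–Teller theorem predicts a tetragonal distortion (typically axial elongation) to lift the degeneracy.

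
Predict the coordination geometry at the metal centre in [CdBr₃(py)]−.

tetrahedral

Each bromide is −1; pyridine is neutral; balancing the −1 overall charge requires Cd(II).
Group 12 minus oxidation state 2 gives a d¹⁰ configuration.
Coordination number: 4.
A d¹⁰ ion has no crystal-field stabilisation preference between square planar and tetrahedral, so four ligands adopt the sterically favoured tetrahedral geometry.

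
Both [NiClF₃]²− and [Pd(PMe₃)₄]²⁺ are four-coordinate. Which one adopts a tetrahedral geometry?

For [NiClF₃]²−: Summing ligand charges against the −2 overall charge gives an oxidation state of +2 for nickel. Group 10 minus oxidation state 2 gives a d⁸ configuration. Chloride and fluoride are weak-field ligands. With weak-field ligands the CFSE gain from square planar is small, so a 3d d⁸ ion takes the sterically preferred tetrahedral geometry. → tetrahedral.
For [Pd(PMe₃)₄]²⁺: Summing ligand charges against the +2 overall charge gives an oxidation state of +2 for palladium. Group 10 minus oxidation state 2 gives a d⁸ configuration. A 4d d⁸ ion has a large crystal-field splitting; square planar leaves the high-energy d_{x²−y²} orbital empty and maximises CFSE. → square planar.

[NiClF₃]²−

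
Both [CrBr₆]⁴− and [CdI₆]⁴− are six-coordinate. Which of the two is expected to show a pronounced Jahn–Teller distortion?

[CrBr₆]⁴−

[CrBr₆]⁴−: Ligand charges: each bromide is −1. With an overall charge of −4 the chromium centre must be in the +2 oxidation state. Cr sits in group 6, so the d-electron count is 6 − 2 = 4. Bromide is a weak-field ligand for a first-row metal, so the complex is high-spin. The t₂g³e_g¹ (high-spin) configuration has an unevenly filled e_g set; the Jahn–Teller theorem predicts a tetragonal distortion (typically axial elongation) to lift the degeneracy.
[CdI₆]⁴−: Each iodide is −1; balancing the −4 overall charge requires Cd(II). Group 12 minus oxidation state 2 gives a d¹⁰ configuration. The d¹⁰ configuration leaves the e_g set evenly filled (or empty) — no strong Jahn–Teller driving force.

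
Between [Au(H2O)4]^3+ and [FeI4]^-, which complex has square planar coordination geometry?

[Au(H2O)4]^3+

For [Au(H2O)4]^3+: Ligand charges: water is neutral. With an overall charge of +3 the gold centre must be in the +3 oxidation state. Group 11 minus oxidation state 3 gives a d⁸ configuration. A 5d d⁸ ion has a large crystal-field splitting; square planar leaves the high-energy d_{x²−y²} orbital empty and maximises CFSE. → square planar.
For [FeI4]^-: Each iodide is −1; balancing the −1 overall charge requires Fe(III). Fe sits in group 8, so the d-electron count is 8 − 3 = 5. A high-spin d⁵ ion has zero CFSE in either geometry, so four ligands adopt the sterically favoured tetrahedral geometry. → tetrahedral.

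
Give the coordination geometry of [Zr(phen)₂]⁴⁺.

tetrahedral

Summing ligand charges against the +4 overall charge gives an oxidation state of +4 for zirconium.
Zr sits in group 4, so the d-electron count is 4 − 4 = 0.
Counting donor atoms: 2×1,10-phenanthroline (bidentate) → 4 donors. Coordination number = 4.
A d⁰ ion has no crystal-field stabilisation preference between square planar and tetrahedral, so four ligands adopt the sterically favoured tetrahedral geometry.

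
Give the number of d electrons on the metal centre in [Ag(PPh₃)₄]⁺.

Ligand charges: triphenylphosphine is neutral. With an overall charge of +1 the silver centre must be in the +1 oxidation state.
Silver is a group-11 element; Ag(I) is therefore d¹⁰.

d10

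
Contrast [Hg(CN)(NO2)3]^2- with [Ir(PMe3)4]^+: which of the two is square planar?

[Ir(PMe3)4]^+

For [Hg(CN)(NO2)3]^2-: Ligand charges: each cyanide is −1; each nitro (N-bound nitrite) is −1. With an overall charge of −2 the mercury centre must be in the +2 oxidation state. Mercury is a group-12 element; Hg(II) is therefore d¹⁰. A d¹⁰ ion has no crystal-field stabilisation preference between square planar and tetrahedral, so four ligands adopt the sterically favoured tetrahedral geometry. → tetrahedral.
For [Ir(PMe3)4]^+: Ligand charges: trimethylphosphine is neutral. With an overall charge of +1 the iridium centre must be in the +1 oxidation state. Group 9 minus oxidation state 1 gives a d⁸ configuration. A 5d d⁸ ion has a large crystal-field splitting; square planar leaves the high-energy d_{x²−y²} orbital empty and maximises CFSE. → square planar.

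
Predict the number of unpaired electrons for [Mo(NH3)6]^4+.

Summing ligand charges against the +4 overall charge gives an oxidation state of +4 for molybdenum.
Molybdenum is a group-6 element; Mo(IV) is therefore d².
In an octahedral field the d² configuration is t₂g²e_g⁰ (only one arrangement possible), giving 2 unpaired electrons.

2 unpaired electrons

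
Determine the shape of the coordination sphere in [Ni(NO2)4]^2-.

Summing ligand charges against the −2 overall charge gives an oxidation state of +2 for nickel.
Ni sits in group 10, so the d-electron count is 10 − 2 = 8.
Coordination number: 4.
Nitro (N-bound nitrite) is a strong-field ligand (high in the spectrochemical series).
A 3d d⁸ ion with strong-field ligands gains enough CFSE to favour square planar over tetrahedral.

square planar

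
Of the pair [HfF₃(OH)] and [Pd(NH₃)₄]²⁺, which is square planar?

[Pd(NH₃)₄]²⁺

For [HfF₃(OH)]: Each fluoride is −1; each hydroxide is −1; balancing the 0 overall charge requires Hf(IV). Hafnium is a group-4 element; Hf(IV) is therefore d⁰. A d⁰ ion has no crystal-field stabilisation preference between square planar and tetrahedral, so four ligands adopt the sterically favoured tetrahedral geometry. → tetrahedral.
For [Pd(NH₃)₄]²⁺: Ammonia is neutral; balancing the +2 overall charge requires Pd(II). Pd sits in group 10, so the d-electron count is 10 − 2 = 8. A 4d d⁸ ion has a large crystal-field splitting; square planar leaves the high-energy d_{x²−y²} orbital empty and maximises CFSE. → square planar.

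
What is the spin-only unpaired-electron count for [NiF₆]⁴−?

Summing ligand charges against the −4 overall charge gives an oxidation state of +2 for nickel.
Group 10 minus oxidation state 2 gives a d⁸ configuration.
In an octahedral field the d⁸ configuration is t₂g⁶e_g² (only one arrangement possible), giving 2 unpaired electrons.

2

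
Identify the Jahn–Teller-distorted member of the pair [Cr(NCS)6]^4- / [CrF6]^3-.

[Cr(NCS)6]^4-

[Cr(NCS)6]^4-: Each isothiocyanate is −1; balancing the −4 overall charge requires Cr(II). Group 6 minus oxidation state 2 gives a d⁴ configuration. Isothiocyanate is a weak-field ligand for a first-row metal, so the complex is high-spin. The t₂g³e_g¹ (high-spin) configuration has an unevenly filled e_g set; the Jahn–Teller theorem predicts a tetragonal distortion (typically axial elongation) to lift the degeneracy.
[CrF6]^3-: Ligand charges: each fluoride is −1. With an overall charge of −3 the chromium centre must be in the +3 oxidation state. Cr sits in group 6, so the d-electron count is 6 − 3 = 3. The d³ configuration leaves the e_g set evenly filled (or empty) — no strong Jahn–Teller driving force.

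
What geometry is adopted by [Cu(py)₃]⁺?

Pyridine is neutral; balancing the +1 overall charge requires Cu(I).
Group 11 minus oxidation state 1 gives a d¹⁰ configuration.
With 3 monodentate ligands the coordination number is 3.
Three ligands around a d¹⁰ centre minimise repulsion in a trigonal-planar arrangement.

trigonal planar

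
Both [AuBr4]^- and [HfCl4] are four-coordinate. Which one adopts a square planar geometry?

[AuBr4]^-

For [AuBr4]^-: Each bromide is −1; balancing the −1 overall charge requires Au(III). Group 11 minus oxidation state 3 gives a d⁸ configuration. A 5d d⁸ ion has a large crystal-field splitting; square planar leaves the high-energy d_{x²−y²} orbital empty and maximises CFSE. → square planar.
For [HfCl4]: Each chloride is −1; balancing the 0 overall charge requires Hf(IV). Hafnium is a group-4 element; Hf(IV) is therefore d⁰. A d⁰ ion has no crystal-field stabilisation preference between square planar and tetrahedral, so four ligands adopt the sterically favoured tetrahedral geometry. → tetrahedral.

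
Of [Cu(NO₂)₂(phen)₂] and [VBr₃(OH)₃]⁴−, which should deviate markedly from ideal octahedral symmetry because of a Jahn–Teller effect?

[Cu(NO₂)₂(phen)₂]: Ligand charges: each nitro (N-bound nitrite) is −1; 1,10-phenanthroline is neutral. With an overall charge of 0 the copper centre must be in the +2 oxidation state. Group 11 minus oxidation state 2 gives a d⁹ configuration. The t₂g⁶e_g³ configuration has an unevenly filled e_g set; the Jahn–Teller theorem predicts a tetragonal distortion (typically axial elongation) to lift the degeneracy.
[VBr₃(OH)₃]⁴−: Each bromide is −1; each hydroxide is −1; balancing the −4 overall charge requires V(II). Vanadium is a group-5 element; V(II) is therefore d³. The d³ configuration leaves the e_g set evenly filled (or empty) — no strong Jahn–Teller driving force.

[Cu(NO₂)₂(phen)₂]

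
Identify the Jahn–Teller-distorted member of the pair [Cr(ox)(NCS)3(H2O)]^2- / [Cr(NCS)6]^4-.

[Cr(NCS)6]^4-

[Cr(ox)(NCS)3(H2O)]^2-: Ligand charges: each oxalate is −2; each isothiocyanate is −1; water is neutral. With an overall charge of −2 the chromium centre must be in the +3 oxidation state. Chromium is a group-6 element; Cr(III) is therefore d³. The d³ configuration leaves the e_g set evenly filled (or empty) — no strong Jahn–Teller driving force.
[Cr(NCS)6]^4-: Summing ligand charges against the −4 overall charge gives an oxidation state of +2 for chromium. Cr sits in group 6, so the d-electron count is 6 − 2 = 4. Isothiocyanate is a weak-field ligand for a first-row metal, so the complex is high-spin. The t₂g³e_g¹ (high-spin) configuration has an unevenly filled e_g set; the Jahn–Teller theorem predicts a tetragonal distortion (typically axial elongation) to lift the degeneracy.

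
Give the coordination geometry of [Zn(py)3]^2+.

Summing ligand charges against the +2 overall charge gives an oxidation state of +2 for zinc.
Group 12 minus oxidation state 2 gives a d¹⁰ configuration.
With 3 monodentate ligands the coordination number is 3.
Three ligands around a d¹⁰ centre minimise repulsion in a trigonal-planar arrangement.

trigonal planar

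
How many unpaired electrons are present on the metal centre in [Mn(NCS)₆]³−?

Ligand charges: each isothiocyanate is −1. With an overall charge of −3 the manganese centre must be in the +3 oxidation state.
Mn sits in group 7, so the d-electron count is 7 − 3 = 4.
The spin state decides the count: Isothiocyanate is a weak-field ligand for a first-row metal, so the complex is high-spin.
An octahedral high-spin d⁴ ion is t₂g³e_g¹, giving 4 unpaired electrons.

4 unpaired electrons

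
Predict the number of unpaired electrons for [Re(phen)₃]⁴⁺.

1,10-phenanthroline is neutral; balancing the +4 overall charge requires Re(IV).
Group 7 minus oxidation state 4 gives a d³ configuration.
Counting donor atoms: 3×1,10-phenanthroline (bidentate) → 6 donors. Coordination number = 6.
In an octahedral field the d³ configuration is t₂g³e_g⁰ (only one arrangement possible), giving 3 unpaired electrons.

3 unpaired electrons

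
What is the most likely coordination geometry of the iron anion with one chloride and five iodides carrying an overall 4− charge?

octahedral

Ligand charges: each chloride is −1; each iodide is −1. With an overall charge of −4 the iron centre must be in the +2 oxidation state.
Group 8 minus oxidation state 2 gives a d⁶ configuration.
With 6 monodentate ligands the coordination number is 6.
Six donors around a single metal centre give an octahedral coordination sphere.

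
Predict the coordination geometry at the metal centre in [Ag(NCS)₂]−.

linear

Summing ligand charges against the −1 overall charge gives an oxidation state of +1 for silver.
Ag sits in group 11, so the d-electron count is 11 − 1 = 10.
With 2 monodentate ligands the coordination number is 2.
A d¹⁰ ion with only two ligands adopts a linear arrangement (sp hybridisation; no CFSE preference).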